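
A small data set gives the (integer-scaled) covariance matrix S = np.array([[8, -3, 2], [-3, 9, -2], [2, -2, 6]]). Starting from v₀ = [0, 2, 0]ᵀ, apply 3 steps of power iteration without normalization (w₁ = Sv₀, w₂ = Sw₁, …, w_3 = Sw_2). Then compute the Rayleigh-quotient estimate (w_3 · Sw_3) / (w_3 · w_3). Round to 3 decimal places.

w1 = Sv₀ = (8·0 + (-3)·2 + 2·0; (-3)·0 + 9·2 + (-2)·0; 2·0 + (-2)·2 + 6·0) = (-6, 18, -4)
w2 = Sw1 = (8·(-6) + (-3)·18 + 2·(-4); (-3)·(-6) + 9·18 + (-2)·(-4); 2·(-6) + (-2)·18 + 6·(-4)) = (-110, 188, -72)
w3 = Sw2 = (-1588, 2166, -1028)
Sw3 = (-21258, 26314, -13676)
w3·Sw3 = (-1588)·(-21258) + 2166·26314 + (-1028)·(-13676) = 104812756; w3·w3 = (-1588)·(-1588) + 2166·2166 + (-1028)·(-1028) = 8270084
λ ≈ 104812756/8270084 = 12.674

12.674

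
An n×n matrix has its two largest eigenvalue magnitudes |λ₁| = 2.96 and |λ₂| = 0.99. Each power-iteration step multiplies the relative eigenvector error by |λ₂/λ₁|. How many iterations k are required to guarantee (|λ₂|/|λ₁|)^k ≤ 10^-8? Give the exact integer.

|λ₂/λ₁| = 0.99/2.96 = 0.33446
Need k ≥ ln(10^-8) / ln(0.33446) = -18.4207 / -1.0952 ≈ 16.819
Smallest integer k satisfying the bound: 17

17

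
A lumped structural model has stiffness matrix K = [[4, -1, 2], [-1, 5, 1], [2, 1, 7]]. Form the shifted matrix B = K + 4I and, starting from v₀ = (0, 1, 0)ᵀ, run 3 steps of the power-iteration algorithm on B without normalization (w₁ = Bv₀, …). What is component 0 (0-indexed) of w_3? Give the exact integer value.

B = K + 4I has rows (8, -1, 2); (-1, 9, 1); (2, 1, 11)
w1 = Bv₀ = (8·0 + (-1)·1 + 2·0; (-1)·0 + 9·1 + 1·0; 2·0 + 1·1 + 11·0) = (-1, 9, 1)
w2 = Bw1 = (8·(-1) + (-1)·9 + 2·1; (-1)·(-1) + 9·9 + 1·1; 2·(-1) + 1·9 + 11·1) = (-15, 83, 18)
w3 = Bw2 = (-167, 780, 251)
Requested component of w3: -167

-167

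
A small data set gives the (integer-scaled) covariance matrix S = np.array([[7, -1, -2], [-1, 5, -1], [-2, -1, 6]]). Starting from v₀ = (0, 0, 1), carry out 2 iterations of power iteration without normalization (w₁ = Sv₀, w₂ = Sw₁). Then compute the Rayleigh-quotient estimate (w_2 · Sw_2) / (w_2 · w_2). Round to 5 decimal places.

w1 = Sv₀ = (7·0 + (-1)·0 + (-2)·1; (-1)·0 + 5·0 + (-1)·1; (-2)·0 + (-1)·0 + 6·1) = (-2, -1, 6)
w2 = Sw1 = (7·(-2) + (-1)·(-1) + (-2)·6; (-1)·(-2) + 5·(-1) + (-1)·6; (-2)·(-2) + (-1)·(-1) + 6·6) = (-25, -9, 41)
Sw2 = (-248, -61, 305)
w2·Sw2 = (-25)·(-248) + (-9)·(-61) + 41·305 = 19254; w2·w2 = (-25)·(-25) + (-9)·(-9) + 41·41 = 2387
λ ≈ 19254/2387 = 8.06619

8.06619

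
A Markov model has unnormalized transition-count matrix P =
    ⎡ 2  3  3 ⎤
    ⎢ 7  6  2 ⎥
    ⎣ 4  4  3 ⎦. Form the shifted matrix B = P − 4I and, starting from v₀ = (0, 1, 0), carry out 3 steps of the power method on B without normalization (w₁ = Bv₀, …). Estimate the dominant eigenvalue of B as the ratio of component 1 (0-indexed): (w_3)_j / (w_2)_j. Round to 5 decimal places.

5.51515

B = P − 4I has rows (-2, 3, 3); (7, 2, 2); (4, 4, -1)
w1 = Bv₀ = ((-2)·0 + 3·1 + 3·0; 7·0 + 2·1 + 2·0; 4·0 + 4·1 + (-1)·0) = (3, 2, 4)
w2 = Bw1 = ((-2)·3 + 3·2 + 3·4; 7·3 + 2·2 + 2·4; 4·3 + 4·2 + (-1)·4) = (12, 33, 16)
w3 = Bw2 = (123, 182, 164)
Ratio: 182/33 = 5.51515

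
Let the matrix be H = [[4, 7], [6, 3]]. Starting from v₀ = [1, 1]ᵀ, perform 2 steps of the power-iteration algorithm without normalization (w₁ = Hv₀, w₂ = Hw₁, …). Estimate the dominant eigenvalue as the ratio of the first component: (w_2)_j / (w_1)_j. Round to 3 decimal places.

9.727

w1 = Hv₀ = (4·1 + 7·1; 6·1 + 3·1) = (11, 9)
w2 = Hw1 = (4·11 + 7·9; 6·11 + 3·9) = (107, 93)
Ratio at component: 107 / 11 = 9.727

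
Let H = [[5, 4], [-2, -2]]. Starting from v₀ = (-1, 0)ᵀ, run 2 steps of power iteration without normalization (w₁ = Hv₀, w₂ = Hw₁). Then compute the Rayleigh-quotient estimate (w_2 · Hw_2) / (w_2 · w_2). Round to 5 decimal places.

w1 = Hv₀ = (-5, 2)
w2 = Hw1 = (-17, 6)
Hw2 = (-61, 22)
w2·Hw2 = (-17)·(-61) + 6·22 = 1169; w2·w2 = (-17)·(-17) + 6·6 = 325
λ ≈ 1169/325 = 3.59692

3.59692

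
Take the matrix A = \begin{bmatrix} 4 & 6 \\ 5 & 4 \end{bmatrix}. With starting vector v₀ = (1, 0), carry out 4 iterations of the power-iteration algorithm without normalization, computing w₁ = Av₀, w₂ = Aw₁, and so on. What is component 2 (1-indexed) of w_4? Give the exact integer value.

3680

w1 = Av₀ = (4·1 + 6·0; 5·1 + 4·0) = (4, 5)
w2 = Aw1 = (4·4 + 6·5; 5·4 + 4·5) = (46, 40)
w3 = Aw2 = (424, 390)
w4 = Aw3 = (4036, 3680)
The requested component of w4 is 3680.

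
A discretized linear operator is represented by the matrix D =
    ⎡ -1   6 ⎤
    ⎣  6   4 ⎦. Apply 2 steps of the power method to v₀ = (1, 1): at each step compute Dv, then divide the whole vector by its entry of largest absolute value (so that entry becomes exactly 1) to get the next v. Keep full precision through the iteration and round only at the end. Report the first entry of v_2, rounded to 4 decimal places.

Dv0 = (5.00000, 10.00000); divide by 10.00000 → v1 = (0.50000, 1.00000)
Dv1 = (5.50000, 7.00000); divide by 7.00000 → v2 = (0.78571, 1.00000)
Requested entry of v2: 55/70 = 0.7857

0.7857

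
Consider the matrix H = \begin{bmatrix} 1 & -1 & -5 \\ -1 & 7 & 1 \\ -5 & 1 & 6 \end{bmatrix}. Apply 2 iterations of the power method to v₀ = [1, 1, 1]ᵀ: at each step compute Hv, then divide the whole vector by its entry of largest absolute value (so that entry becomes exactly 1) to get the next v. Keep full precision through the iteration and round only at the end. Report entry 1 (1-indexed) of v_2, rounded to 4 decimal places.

Hv0 = (-5.00000, 7.00000, 2.00000); divide by 7.00000 → v1 = (-0.71429, 1.00000, 0.28571)
Hv1 = (-3.14286, 8.00000, 6.28571); divide by 8.00000 → v2 = (-0.39286, 1.00000, 0.78571)
Requested entry of v2: -22/56 = -0.3929

-0.3929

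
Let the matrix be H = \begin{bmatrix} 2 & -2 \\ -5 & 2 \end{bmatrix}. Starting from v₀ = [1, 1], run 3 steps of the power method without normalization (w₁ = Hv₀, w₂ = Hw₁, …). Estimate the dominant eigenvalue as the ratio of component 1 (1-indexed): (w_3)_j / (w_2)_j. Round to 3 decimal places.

4.000

w1 = Hv₀ = (0, -3)
w2 = Hw1 = (6, -6)
w3 = Hw2 = (24, -42)
Ratio at component: 24 / 6 = 4.000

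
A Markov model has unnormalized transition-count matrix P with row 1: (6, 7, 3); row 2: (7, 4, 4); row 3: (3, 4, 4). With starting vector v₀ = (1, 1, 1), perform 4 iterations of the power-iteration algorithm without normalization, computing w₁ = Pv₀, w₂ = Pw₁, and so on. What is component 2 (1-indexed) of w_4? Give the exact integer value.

44740

w1 = Pv₀ = (6·1 + 7·1 + 3·1; 7·1 + 4·1 + 4·1; 3·1 + 4·1 + 4·1) = (16, 15, 11)
w2 = Pw1 = (6·16 + 7·15 + 3·11; 7·16 + 4·15 + 4·11; 3·16 + 4·15 + 4·11) = (234, 216, 152)
w3 = Pw2 = (3372, 3110, 2174)
w4 = Pw3 = (48524, 44740, 31252)
The requested component of w4 is 44740.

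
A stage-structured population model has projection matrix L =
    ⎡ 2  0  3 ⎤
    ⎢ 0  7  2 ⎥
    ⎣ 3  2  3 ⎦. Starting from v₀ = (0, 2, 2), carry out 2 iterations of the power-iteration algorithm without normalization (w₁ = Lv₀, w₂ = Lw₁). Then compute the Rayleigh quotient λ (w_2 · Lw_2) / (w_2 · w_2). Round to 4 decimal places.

8.1010

w1 = Lv₀ = (6, 18, 10)
w2 = Lw1 = (42, 146, 84)
Lw2 = (336, 1190, 670)
w2·Lw2 = 42·336 + 146·1190 + 84·670 = 244132; w2·w2 = 42·42 + 146·146 + 84·84 = 30136
λ ≈ 244132/30136 = 8.1010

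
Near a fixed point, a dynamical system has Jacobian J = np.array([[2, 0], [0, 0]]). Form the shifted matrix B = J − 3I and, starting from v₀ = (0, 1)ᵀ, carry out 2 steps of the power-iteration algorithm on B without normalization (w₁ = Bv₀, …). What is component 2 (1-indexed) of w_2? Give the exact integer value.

9

B = J − 3I has rows (-1, 0); (0, -3)
w1 = Bv₀ = ((-1)·0 + 0·1; 0·0 + (-3)·1) = (0, -3)
w2 = Bw1 = ((-1)·0 + 0·(-3); 0·0 + (-3)·(-3)) = (0, 9)
Requested component of w2: 9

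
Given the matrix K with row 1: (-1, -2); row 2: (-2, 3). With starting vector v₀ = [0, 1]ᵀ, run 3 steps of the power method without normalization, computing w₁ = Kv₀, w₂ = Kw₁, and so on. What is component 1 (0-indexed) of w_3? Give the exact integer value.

w1 = Kv₀ = (-2, 3)
w2 = Kw1 = (-4, 13)
w3 = Kw2 = (-22, 47)
The requested component of w3 is 47.

47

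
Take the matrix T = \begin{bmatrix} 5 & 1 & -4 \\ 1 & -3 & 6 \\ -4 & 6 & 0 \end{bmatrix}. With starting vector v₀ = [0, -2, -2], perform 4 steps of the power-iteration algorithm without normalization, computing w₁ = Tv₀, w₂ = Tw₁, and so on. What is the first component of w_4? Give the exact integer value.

4920

w1 = Tv₀ = (6, -6, -12)
w2 = Tw1 = (72, -48, -60)
w3 = Tw2 = (552, -144, -576)
w4 = Tw3 = (4920, -2472, -3072)
The requested component of w4 is 4920.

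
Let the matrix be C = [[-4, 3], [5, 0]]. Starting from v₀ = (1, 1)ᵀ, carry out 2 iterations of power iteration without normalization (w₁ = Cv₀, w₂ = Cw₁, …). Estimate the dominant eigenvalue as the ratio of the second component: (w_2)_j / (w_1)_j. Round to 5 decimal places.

w1 = Cv₀ = (-1, 5)
w2 = Cw1 = (19, -5)
Ratio at component: -5 / 5 = -1.00000

λ ≈ -1.00000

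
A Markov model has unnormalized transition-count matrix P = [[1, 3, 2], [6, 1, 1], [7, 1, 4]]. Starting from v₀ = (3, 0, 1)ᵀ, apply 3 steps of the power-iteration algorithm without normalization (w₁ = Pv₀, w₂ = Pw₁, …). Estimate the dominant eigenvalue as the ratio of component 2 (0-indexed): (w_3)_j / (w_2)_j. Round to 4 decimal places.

9.5714

w1 = Pv₀ = (5, 19, 25)
w2 = Pw1 = (112, 74, 154)
w3 = Pw2 = (642, 900, 1474)
Ratio at component: 1474 / 154 = 9.5714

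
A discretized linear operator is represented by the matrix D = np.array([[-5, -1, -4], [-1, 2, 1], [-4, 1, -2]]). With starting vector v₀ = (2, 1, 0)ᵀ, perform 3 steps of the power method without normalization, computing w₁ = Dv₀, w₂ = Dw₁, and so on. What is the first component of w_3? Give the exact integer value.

w1 = Dv₀ = (-11, 0, -7)
w2 = Dw1 = (83, 4, 58)
w3 = Dw2 = (-651, -17, -444)
The requested component of w3 is -651.

-651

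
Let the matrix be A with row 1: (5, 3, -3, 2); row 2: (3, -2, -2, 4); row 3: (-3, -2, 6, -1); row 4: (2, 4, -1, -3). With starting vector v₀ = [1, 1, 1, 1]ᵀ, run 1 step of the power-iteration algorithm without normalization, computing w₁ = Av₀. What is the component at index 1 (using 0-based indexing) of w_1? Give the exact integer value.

3

w1 = Av₀ = (7, 3, 0, 2)
The requested component of w1 is 3.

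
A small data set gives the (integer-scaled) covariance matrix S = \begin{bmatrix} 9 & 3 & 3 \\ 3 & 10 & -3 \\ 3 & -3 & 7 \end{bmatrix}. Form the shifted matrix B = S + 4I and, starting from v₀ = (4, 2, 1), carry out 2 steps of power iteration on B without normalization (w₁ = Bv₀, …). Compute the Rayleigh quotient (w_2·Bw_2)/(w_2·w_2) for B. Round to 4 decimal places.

B = S + 4I has rows (13, 3, 3); (3, 14, -3); (3, -3, 11)
w1 = Bv₀ = (13·4 + 3·2 + 3·1; 3·4 + 14·2 + (-3)·1; 3·4 + (-3)·2 + 11·1) = (61, 37, 17)
w2 = Bw1 = (13·61 + 3·37 + 3·17; 3·61 + 14·37 + (-3)·17; 3·61 + (-3)·37 + 11·17) = (955, 650, 259)
Bw2 = (15142, 11188, 3764)
w2·Bw2 = 22707686; w2·w2 = 1401606; μ ≈ 22707686/1401606 = 16.2012

16.2012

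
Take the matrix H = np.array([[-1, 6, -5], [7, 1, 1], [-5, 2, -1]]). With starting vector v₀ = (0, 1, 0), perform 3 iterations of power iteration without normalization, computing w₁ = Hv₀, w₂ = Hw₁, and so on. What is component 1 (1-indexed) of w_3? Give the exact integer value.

430

w1 = Hv₀ = ((-1)·0 + 6·1 + (-5)·0; 7·0 + 1·1 + 1·0; (-5)·0 + 2·1 + (-1)·0) = (6, 1, 2)
w2 = Hw1 = ((-1)·6 + 6·1 + (-5)·2; 7·6 + 1·1 + 1·2; (-5)·6 + 2·1 + (-1)·2) = (-10, 45, -30)
w3 = Hw2 = (430, -55, 170)
The requested component of w3 is 430.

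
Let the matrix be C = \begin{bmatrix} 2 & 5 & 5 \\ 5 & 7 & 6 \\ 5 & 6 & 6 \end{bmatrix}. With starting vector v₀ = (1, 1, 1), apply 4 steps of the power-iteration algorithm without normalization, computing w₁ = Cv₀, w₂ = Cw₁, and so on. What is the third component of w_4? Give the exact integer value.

w1 = Cv₀ = (12, 18, 17)
w2 = Cw1 = (199, 288, 270)
w3 = Cw2 = (3188, 4631, 4343)
w4 = Cw3 = (51246, 74415, 69784)
The requested component of w4 is 69784.

69784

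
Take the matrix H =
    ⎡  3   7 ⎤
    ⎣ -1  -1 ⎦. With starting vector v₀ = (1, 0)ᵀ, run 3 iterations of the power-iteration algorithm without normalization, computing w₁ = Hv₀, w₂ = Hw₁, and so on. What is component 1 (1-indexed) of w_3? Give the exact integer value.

w1 = Hv₀ = (3·1 + 7·0; (-1)·1 + (-1)·0) = (3, -1)
w2 = Hw1 = (3·3 + 7·(-1); (-1)·3 + (-1)·(-1)) = (2, -2)
w3 = Hw2 = (-8, 0)
The requested component of w3 is -8.

-8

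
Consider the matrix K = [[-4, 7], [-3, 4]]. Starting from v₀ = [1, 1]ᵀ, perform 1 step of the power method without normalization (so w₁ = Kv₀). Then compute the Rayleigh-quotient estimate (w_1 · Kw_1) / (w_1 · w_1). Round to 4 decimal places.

-2.0000

w1 = Kv₀ = (3, 1)
Kw1 = (-5, -5)
w1·Kw1 = 3·(-5) + 1·(-5) = -20; w1·w1 = 3·3 + 1·1 = 10
λ ≈ -20/10 = -2.0000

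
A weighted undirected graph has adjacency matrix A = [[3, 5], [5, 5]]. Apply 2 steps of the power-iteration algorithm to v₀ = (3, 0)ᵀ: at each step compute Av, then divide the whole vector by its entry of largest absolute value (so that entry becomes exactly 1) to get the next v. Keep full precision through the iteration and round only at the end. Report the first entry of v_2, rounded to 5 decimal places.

0.85000

Av0 = (9.000000, 15.000000); divide by 15.000000 → v1 = (0.600000, 1.000000)
Av1 = (6.800000, 8.000000); divide by 8.000000 → v2 = (0.850000, 1.000000)
Requested entry of v2: 102/120 = 0.85000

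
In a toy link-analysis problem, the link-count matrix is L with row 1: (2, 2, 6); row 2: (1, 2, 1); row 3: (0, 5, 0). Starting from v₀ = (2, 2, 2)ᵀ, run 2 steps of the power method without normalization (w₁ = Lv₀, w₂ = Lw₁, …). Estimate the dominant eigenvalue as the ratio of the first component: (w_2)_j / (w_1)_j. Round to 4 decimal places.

λ ≈ 5.8000

w1 = Lv₀ = (2·2 + 2·2 + 6·2; 1·2 + 2·2 + 1·2; 0·2 + 5·2 + 0·2) = (20, 8, 10)
w2 = Lw1 = (2·20 + 2·8 + 6·10; 1·20 + 2·8 + 1·10; 0·20 + 5·8 + 0·10) = (116, 46, 40)
Ratio at component: 116 / 20 = 5.8000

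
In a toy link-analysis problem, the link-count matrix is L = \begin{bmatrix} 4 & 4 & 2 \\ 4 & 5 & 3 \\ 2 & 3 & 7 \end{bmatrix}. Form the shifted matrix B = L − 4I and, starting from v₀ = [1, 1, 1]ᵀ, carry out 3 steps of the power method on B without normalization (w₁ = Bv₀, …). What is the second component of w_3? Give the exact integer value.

B = L − 4I has rows (0, 4, 2); (4, 1, 3); (2, 3, 3)
w1 = Bv₀ = (6, 8, 8)
w2 = Bw1 = (48, 56, 60)
w3 = Bw2 = (344, 428, 444)
Requested component of w3: 428

428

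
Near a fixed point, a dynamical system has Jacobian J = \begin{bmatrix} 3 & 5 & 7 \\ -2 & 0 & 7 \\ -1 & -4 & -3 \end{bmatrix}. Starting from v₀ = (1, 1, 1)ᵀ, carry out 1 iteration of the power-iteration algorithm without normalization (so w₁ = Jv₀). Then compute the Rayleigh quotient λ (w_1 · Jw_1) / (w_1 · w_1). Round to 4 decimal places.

-0.4204

w1 = Jv₀ = (3·1 + 5·1 + 7·1; (-2)·1 + 0·1 + 7·1; (-1)·1 + (-4)·1 + (-3)·1) = (15, 5, -8)
Jw1 = (14, -86, -11)
w1·Jw1 = 15·14 + 5·(-86) + (-8)·(-11) = -132; w1·w1 = 15·15 + 5·5 + (-8)·(-8) = 314
λ ≈ -132/314 = -0.4204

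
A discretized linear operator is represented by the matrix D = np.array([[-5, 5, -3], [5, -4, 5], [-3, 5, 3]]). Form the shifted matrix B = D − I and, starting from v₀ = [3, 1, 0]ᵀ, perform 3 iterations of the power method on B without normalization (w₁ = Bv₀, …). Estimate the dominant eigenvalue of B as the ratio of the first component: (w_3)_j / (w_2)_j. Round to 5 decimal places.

-12.55714

B = D − I has rows (-6, 5, -3); (5, -5, 5); (-3, 5, 2)
w1 = Bv₀ = (-13, 10, -4)
w2 = Bw1 = (140, -135, 81)
w3 = Bw2 = (-1758, 1780, -933)
Ratio: -1758/140 = -12.55714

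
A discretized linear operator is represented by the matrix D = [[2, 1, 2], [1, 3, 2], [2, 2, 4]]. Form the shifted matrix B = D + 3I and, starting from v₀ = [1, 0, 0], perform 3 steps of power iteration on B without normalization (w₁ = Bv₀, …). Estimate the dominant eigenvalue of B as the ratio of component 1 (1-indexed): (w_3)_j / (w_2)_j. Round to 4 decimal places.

B = D + 3I has rows (5, 1, 2); (1, 6, 2); (2, 2, 7)
w1 = Bv₀ = (5, 1, 2)
w2 = Bw1 = (30, 15, 26)
w3 = Bw2 = (217, 172, 272)
Ratio: 217/30 = 7.2333

μ ≈ 7.2333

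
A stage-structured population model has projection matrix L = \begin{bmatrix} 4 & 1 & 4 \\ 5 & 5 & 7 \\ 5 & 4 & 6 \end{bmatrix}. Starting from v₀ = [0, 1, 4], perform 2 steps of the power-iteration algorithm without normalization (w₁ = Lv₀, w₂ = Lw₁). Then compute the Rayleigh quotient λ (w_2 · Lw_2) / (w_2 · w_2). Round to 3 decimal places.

w1 = Lv₀ = (4·0 + 1·1 + 4·4; 5·0 + 5·1 + 7·4; 5·0 + 4·1 + 6·4) = (17, 33, 28)
w2 = Lw1 = (4·17 + 1·33 + 4·28; 5·17 + 5·33 + 7·28; 5·17 + 4·33 + 6·28) = (213, 446, 385)
Lw2 = (2838, 5990, 5159)
w2·Lw2 = 213·2838 + 446·5990 + 385·5159 = 5262249; w2·w2 = 213·213 + 446·446 + 385·385 = 392510
λ ≈ 5262249/392510 = 13.407

λ ≈ 13.407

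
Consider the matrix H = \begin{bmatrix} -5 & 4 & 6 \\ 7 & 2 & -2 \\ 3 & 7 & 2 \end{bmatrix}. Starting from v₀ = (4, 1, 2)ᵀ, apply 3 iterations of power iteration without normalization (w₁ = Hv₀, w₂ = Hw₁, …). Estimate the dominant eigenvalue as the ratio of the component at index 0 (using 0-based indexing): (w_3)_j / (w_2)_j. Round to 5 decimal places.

w1 = Hv₀ = ((-5)·4 + 4·1 + 6·2; 7·4 + 2·1 + (-2)·2; 3·4 + 7·1 + 2·2) = (-4, 26, 23)
w2 = Hw1 = ((-5)·(-4) + 4·26 + 6·23; 7·(-4) + 2·26 + (-2)·23; 3·(-4) + 7·26 + 2·23) = (262, -22, 216)
w3 = Hw2 = (-102, 1358, 1064)
Ratio at component: -102 / 262 = -0.38931

-0.38931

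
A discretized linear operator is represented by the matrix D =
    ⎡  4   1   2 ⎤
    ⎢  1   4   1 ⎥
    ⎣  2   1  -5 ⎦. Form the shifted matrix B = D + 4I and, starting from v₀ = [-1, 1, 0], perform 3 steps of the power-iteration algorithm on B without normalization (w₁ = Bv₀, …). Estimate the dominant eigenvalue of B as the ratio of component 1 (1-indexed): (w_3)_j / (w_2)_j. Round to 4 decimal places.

B = D + 4I has rows (8, 1, 2); (1, 8, 1); (2, 1, -1)
w1 = Bv₀ = (8·(-1) + 1·1 + 2·0; 1·(-1) + 8·1 + 1·0; 2·(-1) + 1·1 + (-1)·0) = (-7, 7, -1)
w2 = Bw1 = (8·(-7) + 1·7 + 2·(-1); 1·(-7) + 8·7 + 1·(-1); 2·(-7) + 1·7 + (-1)·(-1)) = (-51, 48, -6)
w3 = Bw2 = (-372, 327, -48)
Ratio: -372/-51 = 7.2941

μ ≈ 7.2941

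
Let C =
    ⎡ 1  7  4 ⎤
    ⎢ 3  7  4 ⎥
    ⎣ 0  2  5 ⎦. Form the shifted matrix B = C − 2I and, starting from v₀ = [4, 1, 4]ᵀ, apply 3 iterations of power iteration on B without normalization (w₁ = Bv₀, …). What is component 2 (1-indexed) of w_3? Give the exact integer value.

2626

B = C − 2I has rows (-1, 7, 4); (3, 5, 4); (0, 2, 3)
w1 = Bv₀ = (19, 33, 14)
w2 = Bw1 = (268, 278, 108)
w3 = Bw2 = (2110, 2626, 880)
Requested component of w3: 2626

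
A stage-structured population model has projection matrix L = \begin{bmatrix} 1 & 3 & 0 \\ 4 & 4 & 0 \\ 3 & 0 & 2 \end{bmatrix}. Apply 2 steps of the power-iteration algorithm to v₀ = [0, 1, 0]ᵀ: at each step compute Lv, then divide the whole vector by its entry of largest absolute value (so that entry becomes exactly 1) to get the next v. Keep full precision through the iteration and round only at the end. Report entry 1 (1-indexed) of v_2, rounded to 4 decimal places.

0.5357

Lv0 = (3.00000, 4.00000, 0.00000); divide by 4.00000 → v1 = (0.75000, 1.00000, 0.00000)
Lv1 = (3.75000, 7.00000, 2.25000); divide by 7.00000 → v2 = (0.53571, 1.00000, 0.32143)
Requested entry of v2: 15/28 = 0.5357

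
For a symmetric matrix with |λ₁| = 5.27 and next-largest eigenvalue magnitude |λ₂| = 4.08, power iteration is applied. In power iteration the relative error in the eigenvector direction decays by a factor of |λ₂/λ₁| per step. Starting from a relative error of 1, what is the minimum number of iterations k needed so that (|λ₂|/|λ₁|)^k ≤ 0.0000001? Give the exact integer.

|λ₂/λ₁| = 4.08/5.27 = 0.77419
Need k ≥ ln(0.0000001) / ln(0.77419) = -16.1181 / -0.2559 ≈ 62.978
Smallest integer k satisfying the bound: 63

63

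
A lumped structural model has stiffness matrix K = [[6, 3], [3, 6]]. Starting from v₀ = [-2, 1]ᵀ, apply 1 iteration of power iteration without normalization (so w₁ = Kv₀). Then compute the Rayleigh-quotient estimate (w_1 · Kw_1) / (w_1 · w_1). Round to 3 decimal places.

6.000

w1 = Kv₀ = (-9, 0)
Kw1 = (-54, -27)
w1·Kw1 = (-9)·(-54) + 0·(-27) = 486; w1·w1 = (-9)·(-9) + 0·0 = 81
λ ≈ 486/81 = 6.000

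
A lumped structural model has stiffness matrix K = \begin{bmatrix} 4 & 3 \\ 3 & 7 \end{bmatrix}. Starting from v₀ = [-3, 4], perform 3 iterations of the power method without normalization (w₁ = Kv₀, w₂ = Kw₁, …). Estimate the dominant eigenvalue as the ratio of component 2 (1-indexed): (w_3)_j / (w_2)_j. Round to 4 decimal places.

λ ≈ 8.2857

w1 = Kv₀ = (4·(-3) + 3·4; 3·(-3) + 7·4) = (0, 19)
w2 = Kw1 = (4·0 + 3·19; 3·0 + 7·19) = (57, 133)
w3 = Kw2 = (627, 1102)
Ratio at component: 1102 / 133 = 8.2857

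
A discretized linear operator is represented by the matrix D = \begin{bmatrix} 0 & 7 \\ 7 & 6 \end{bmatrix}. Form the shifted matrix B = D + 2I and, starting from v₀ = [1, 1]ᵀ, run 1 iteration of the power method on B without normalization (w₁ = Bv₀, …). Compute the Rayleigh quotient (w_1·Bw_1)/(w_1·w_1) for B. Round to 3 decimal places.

12.588

B = D + 2I has rows (2, 7); (7, 8)
w1 = Bv₀ = (2·1 + 7·1; 7·1 + 8·1) = (9, 15)
Bw1 = (123, 183)
w1·Bw1 = 3852; w1·w1 = 306; μ ≈ 3852/306 = 12.588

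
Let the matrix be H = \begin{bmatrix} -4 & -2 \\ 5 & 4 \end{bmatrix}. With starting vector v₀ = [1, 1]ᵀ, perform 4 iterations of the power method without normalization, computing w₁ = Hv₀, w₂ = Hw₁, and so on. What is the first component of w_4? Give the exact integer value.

36

w1 = Hv₀ = (-6, 9)
w2 = Hw1 = (6, 6)
w3 = Hw2 = (-36, 54)
w4 = Hw3 = (36, 36)
The requested component of w4 is 36.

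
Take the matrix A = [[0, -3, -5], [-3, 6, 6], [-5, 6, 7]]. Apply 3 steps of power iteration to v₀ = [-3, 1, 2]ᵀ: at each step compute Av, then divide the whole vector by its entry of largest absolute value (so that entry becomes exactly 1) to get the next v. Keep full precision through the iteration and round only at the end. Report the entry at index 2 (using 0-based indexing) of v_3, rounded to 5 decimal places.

1.00000

Av0 = (-13.000000, 27.000000, 35.000000); divide by 35.000000 → v1 = (-0.371429, 0.771429, 1.000000)
Av1 = (-7.314286, 11.742857, 13.485714); divide by 13.485714 → v2 = (-0.542373, 0.870763, 1.000000)
Av2 = (-7.612288, 12.851695, 14.936441); divide by 14.936441 → v3 = (-0.509645, 0.860426, 1.000000)
Requested entry of v3: 7050/7050 = 1.00000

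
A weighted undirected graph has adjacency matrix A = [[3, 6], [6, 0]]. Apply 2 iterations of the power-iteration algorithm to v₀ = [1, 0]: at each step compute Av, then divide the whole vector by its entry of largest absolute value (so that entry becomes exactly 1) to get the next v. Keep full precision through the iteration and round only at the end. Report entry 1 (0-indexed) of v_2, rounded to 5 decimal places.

0.40000

Av0 = (3.000000, 6.000000); divide by 6.000000 → v1 = (0.500000, 1.000000)
Av1 = (7.500000, 3.000000); divide by 7.500000 → v2 = (1.000000, 0.400000)
Requested entry of v2: 18/45 = 0.40000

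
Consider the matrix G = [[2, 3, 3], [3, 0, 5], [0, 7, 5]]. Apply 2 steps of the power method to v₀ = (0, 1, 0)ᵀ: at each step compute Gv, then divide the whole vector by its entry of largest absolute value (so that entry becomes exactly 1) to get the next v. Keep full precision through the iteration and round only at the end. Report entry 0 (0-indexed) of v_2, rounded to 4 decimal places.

Gv0 = (3.00000, 0.00000, 7.00000); divide by 7.00000 → v1 = (0.42857, 0.00000, 1.00000)
Gv1 = (3.85714, 6.28571, 5.00000); divide by 6.28571 → v2 = (0.61364, 1.00000, 0.79545)
Requested entry of v2: 27/44 = 0.6136

0.6136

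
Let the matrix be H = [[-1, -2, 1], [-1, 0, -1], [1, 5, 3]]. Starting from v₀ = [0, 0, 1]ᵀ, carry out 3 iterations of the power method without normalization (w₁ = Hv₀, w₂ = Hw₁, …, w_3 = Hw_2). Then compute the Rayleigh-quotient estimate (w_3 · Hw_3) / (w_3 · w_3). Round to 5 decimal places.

w1 = Hv₀ = ((-1)·0 + (-2)·0 + 1·1; (-1)·0 + 0·0 + (-1)·1; 1·0 + 5·0 + 3·1) = (1, -1, 3)
w2 = Hw1 = ((-1)·1 + (-2)·(-1) + 1·3; (-1)·1 + 0·(-1) + (-1)·3; 1·1 + 5·(-1) + 3·3) = (4, -4, 5)
w3 = Hw2 = (9, -9, -1)
Hw3 = (8, -8, -39)
w3·Hw3 = 9·8 + (-9)·(-8) + (-1)·(-39) = 183; w3·w3 = 9·9 + (-9)·(-9) + (-1)·(-1) = 163
λ ≈ 183/163 = 1.12270

1.12270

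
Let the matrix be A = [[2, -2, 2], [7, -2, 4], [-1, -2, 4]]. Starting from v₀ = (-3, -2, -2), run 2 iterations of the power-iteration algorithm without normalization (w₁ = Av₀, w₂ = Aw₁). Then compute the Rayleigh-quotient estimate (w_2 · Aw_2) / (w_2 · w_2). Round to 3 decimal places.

λ ≈ 4.080

w1 = Av₀ = (2·(-3) + (-2)·(-2) + 2·(-2); 7·(-3) + (-2)·(-2) + 4·(-2); (-1)·(-3) + (-2)·(-2) + 4·(-2)) = (-6, -25, -1)
w2 = Aw1 = (2·(-6) + (-2)·(-25) + 2·(-1); 7·(-6) + (-2)·(-25) + 4·(-1); (-1)·(-6) + (-2)·(-25) + 4·(-1)) = (36, 4, 52)
Aw2 = (168, 452, 164)
w2·Aw2 = 36·168 + 4·452 + 52·164 = 16384; w2·w2 = 36·36 + 4·4 + 52·52 = 4016
λ ≈ 16384/4016 = 4.080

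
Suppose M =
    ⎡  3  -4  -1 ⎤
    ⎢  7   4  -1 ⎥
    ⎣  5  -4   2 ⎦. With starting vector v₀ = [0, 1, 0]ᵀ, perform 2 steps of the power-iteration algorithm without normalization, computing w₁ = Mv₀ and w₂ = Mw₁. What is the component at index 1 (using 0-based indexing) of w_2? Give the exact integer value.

w1 = Mv₀ = (-4, 4, -4)
w2 = Mw1 = (-24, -8, -44)
The requested component of w2 is -8.

-8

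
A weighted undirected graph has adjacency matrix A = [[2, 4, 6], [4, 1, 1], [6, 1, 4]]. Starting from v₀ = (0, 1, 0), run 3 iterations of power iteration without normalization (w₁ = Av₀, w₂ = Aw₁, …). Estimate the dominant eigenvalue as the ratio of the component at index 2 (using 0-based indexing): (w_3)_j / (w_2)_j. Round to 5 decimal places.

λ ≈ 8.34483

w1 = Av₀ = (4, 1, 1)
w2 = Aw1 = (18, 18, 29)
w3 = Aw2 = (282, 119, 242)
Ratio at component: 242 / 29 = 8.34483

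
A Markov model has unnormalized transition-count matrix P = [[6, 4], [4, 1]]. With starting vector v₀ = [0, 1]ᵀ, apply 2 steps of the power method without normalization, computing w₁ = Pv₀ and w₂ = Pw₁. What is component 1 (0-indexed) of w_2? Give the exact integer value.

w1 = Pv₀ = (6·0 + 4·1; 4·0 + 1·1) = (4, 1)
w2 = Pw1 = (6·4 + 4·1; 4·4 + 1·1) = (28, 17)
The requested component of w2 is 17.

17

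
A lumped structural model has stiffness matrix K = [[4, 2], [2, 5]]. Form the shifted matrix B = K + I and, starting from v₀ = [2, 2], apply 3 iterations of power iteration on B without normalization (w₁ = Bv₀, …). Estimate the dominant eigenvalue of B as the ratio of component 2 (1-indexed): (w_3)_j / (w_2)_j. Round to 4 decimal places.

7.6452

B = K + I has rows (5, 2); (2, 6)
w1 = Bv₀ = (5·2 + 2·2; 2·2 + 6·2) = (14, 16)
w2 = Bw1 = (5·14 + 2·16; 2·14 + 6·16) = (102, 124)
w3 = Bw2 = (758, 948)
Ratio: 948/124 = 7.6452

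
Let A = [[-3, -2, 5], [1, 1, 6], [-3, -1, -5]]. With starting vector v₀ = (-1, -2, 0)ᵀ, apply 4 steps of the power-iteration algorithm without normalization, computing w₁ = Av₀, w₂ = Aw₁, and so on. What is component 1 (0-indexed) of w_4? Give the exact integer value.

379

w1 = Av₀ = ((-3)·(-1) + (-2)·(-2) + 5·0; 1·(-1) + 1·(-2) + 6·0; (-3)·(-1) + (-1)·(-2) + (-5)·0) = (7, -3, 5)
w2 = Aw1 = ((-3)·7 + (-2)·(-3) + 5·5; 1·7 + 1·(-3) + 6·5; (-3)·7 + (-1)·(-3) + (-5)·5) = (10, 34, -43)
w3 = Aw2 = (-313, -214, 151)
w4 = Aw3 = (2122, 379, 398)
The requested component of w4 is 379.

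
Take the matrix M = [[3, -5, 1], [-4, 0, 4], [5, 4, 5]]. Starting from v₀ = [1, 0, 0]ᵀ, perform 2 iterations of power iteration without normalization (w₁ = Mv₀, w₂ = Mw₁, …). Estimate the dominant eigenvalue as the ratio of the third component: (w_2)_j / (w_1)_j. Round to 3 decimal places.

λ ≈ 4.800

w1 = Mv₀ = (3, -4, 5)
w2 = Mw1 = (34, 8, 24)
Ratio at component: 24 / 5 = 4.800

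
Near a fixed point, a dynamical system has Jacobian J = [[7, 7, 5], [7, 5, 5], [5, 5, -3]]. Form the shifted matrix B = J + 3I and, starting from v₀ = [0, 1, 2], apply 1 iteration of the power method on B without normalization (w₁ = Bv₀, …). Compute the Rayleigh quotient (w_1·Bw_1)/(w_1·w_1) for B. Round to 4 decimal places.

18.0502

B = J + 3I has rows (10, 7, 5); (7, 8, 5); (5, 5, 0)
w1 = Bv₀ = (10·0 + 7·1 + 5·2; 7·0 + 8·1 + 5·2; 5·0 + 5·1 + 0·2) = (17, 18, 5)
Bw1 = (321, 288, 175)
w1·Bw1 = 11516; w1·w1 = 638; μ ≈ 11516/638 = 18.0502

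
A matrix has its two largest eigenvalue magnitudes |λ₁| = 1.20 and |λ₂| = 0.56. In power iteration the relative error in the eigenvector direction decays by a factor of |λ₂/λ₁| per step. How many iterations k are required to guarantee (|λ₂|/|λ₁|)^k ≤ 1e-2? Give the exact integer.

7

|λ₂/λ₁| = 0.56/1.20 = 0.46667
Need k ≥ ln(1e-2) / ln(0.46667) = -4.6052 / -0.7621 ≈ 6.042
Smallest integer k satisfying the bound: 7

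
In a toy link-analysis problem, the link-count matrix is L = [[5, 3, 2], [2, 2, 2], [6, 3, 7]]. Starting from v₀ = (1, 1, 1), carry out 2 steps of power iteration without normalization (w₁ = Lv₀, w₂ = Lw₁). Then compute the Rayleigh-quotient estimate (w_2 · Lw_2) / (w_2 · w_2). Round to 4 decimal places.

w1 = Lv₀ = (5·1 + 3·1 + 2·1; 2·1 + 2·1 + 2·1; 6·1 + 3·1 + 7·1) = (10, 6, 16)
w2 = Lw1 = (5·10 + 3·6 + 2·16; 2·10 + 2·6 + 2·16; 6·10 + 3·6 + 7·16) = (100, 64, 190)
Lw2 = (1072, 708, 2122)
w2·Lw2 = 100·1072 + 64·708 + 190·2122 = 555692; w2·w2 = 100·100 + 64·64 + 190·190 = 50196
λ ≈ 555692/50196 = 11.0704

11.0704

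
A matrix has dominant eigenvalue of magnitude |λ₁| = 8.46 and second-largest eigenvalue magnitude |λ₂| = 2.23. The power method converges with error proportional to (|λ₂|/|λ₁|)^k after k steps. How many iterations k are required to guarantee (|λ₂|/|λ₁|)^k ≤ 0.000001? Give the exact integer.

|λ₂/λ₁| = 2.23/8.46 = 0.26359
Need k ≥ ln(0.000001) / ln(0.26359) = -13.8155 / -1.3333 ≈ 10.362
Smallest integer k satisfying the bound: 11

11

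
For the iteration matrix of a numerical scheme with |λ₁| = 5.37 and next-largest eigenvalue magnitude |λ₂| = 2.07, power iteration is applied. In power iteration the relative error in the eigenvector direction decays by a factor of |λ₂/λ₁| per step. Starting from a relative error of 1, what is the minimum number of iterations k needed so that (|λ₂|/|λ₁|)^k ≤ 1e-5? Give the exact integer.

13

|λ₂/λ₁| = 2.07/5.37 = 0.38547
Need k ≥ ln(1e-5) / ln(0.38547) = -11.5129 / -0.9533 ≈ 12.077
Smallest integer k satisfying the bound: 13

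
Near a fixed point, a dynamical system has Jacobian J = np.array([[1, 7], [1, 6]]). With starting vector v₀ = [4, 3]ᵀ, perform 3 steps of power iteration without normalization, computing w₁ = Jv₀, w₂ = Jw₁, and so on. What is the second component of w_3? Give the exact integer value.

1121

w1 = Jv₀ = (1·4 + 7·3; 1·4 + 6·3) = (25, 22)
w2 = Jw1 = (1·25 + 7·22; 1·25 + 6·22) = (179, 157)
w3 = Jw2 = (1278, 1121)
The requested component of w3 is 1121.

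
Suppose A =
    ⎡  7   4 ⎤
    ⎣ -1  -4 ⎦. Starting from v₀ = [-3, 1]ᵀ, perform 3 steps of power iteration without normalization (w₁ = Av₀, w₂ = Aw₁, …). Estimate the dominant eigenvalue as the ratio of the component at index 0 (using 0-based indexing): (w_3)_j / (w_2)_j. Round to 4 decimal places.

λ ≈ 6.3171

w1 = Av₀ = (7·(-3) + 4·1; (-1)·(-3) + (-4)·1) = (-17, -1)
w2 = Aw1 = (7·(-17) + 4·(-1); (-1)·(-17) + (-4)·(-1)) = (-123, 21)
w3 = Aw2 = (-777, 39)
Ratio at component: -777 / -123 = 6.3171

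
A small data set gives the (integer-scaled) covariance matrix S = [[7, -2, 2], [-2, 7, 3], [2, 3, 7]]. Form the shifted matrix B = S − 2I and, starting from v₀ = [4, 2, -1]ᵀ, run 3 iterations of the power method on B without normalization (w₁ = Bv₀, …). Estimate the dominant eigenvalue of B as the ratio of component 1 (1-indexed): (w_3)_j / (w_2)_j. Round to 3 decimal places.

B = S − 2I has rows (5, -2, 2); (-2, 5, 3); (2, 3, 5)
w1 = Bv₀ = (5·4 + (-2)·2 + 2·(-1); (-2)·4 + 5·2 + 3·(-1); 2·4 + 3·2 + 5·(-1)) = (14, -1, 9)
w2 = Bw1 = (5·14 + (-2)·(-1) + 2·9; (-2)·14 + 5·(-1) + 3·9; 2·14 + 3·(-1) + 5·9) = (90, -6, 70)
w3 = Bw2 = (602, 0, 512)
Ratio: 602/90 = 6.689

μ ≈ 6.689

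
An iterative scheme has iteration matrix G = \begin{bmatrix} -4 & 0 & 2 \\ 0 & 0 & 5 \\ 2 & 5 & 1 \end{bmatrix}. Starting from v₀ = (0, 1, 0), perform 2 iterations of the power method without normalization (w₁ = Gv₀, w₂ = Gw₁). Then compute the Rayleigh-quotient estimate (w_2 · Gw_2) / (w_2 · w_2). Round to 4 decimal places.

λ ≈ 1.4333

w1 = Gv₀ = (0, 0, 5)
w2 = Gw1 = (10, 25, 5)
Gw2 = (-30, 25, 150)
w2·Gw2 = 10·(-30) + 25·25 + 5·150 = 1075; w2·w2 = 10·10 + 25·25 + 5·5 = 750
λ ≈ 1075/750 = 1.4333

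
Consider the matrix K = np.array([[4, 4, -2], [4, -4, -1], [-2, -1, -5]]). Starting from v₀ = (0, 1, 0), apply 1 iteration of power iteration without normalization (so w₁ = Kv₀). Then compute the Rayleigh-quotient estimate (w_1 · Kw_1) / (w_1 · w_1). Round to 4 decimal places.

-3.7879

w1 = Kv₀ = (4, -4, -1)
Kw1 = (2, 33, 1)
w1·Kw1 = 4·2 + (-4)·33 + (-1)·1 = -125; w1·w1 = 4·4 + (-4)·(-4) + (-1)·(-1) = 33
λ ≈ -125/33 = -3.7879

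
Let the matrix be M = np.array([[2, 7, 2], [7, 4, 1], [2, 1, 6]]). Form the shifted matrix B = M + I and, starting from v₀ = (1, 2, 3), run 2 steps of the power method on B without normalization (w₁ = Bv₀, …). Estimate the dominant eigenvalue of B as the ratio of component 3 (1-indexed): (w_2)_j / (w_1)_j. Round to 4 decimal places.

B = M + I has rows (3, 7, 2); (7, 5, 1); (2, 1, 7)
w1 = Bv₀ = (3·1 + 7·2 + 2·3; 7·1 + 5·2 + 1·3; 2·1 + 1·2 + 7·3) = (23, 20, 25)
w2 = Bw1 = (3·23 + 7·20 + 2·25; 7·23 + 5·20 + 1·25; 2·23 + 1·20 + 7·25) = (259, 286, 241)
Ratio: 241/25 = 9.6400

9.6400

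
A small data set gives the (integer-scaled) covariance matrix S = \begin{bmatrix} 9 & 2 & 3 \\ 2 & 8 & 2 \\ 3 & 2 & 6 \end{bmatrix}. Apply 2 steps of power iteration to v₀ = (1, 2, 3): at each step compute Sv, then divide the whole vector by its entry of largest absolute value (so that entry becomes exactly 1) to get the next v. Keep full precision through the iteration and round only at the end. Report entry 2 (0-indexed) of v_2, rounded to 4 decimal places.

0.8224

Sv0 = (22.00000, 24.00000, 25.00000); divide by 25.00000 → v1 = (0.88000, 0.96000, 1.00000)
Sv1 = (12.84000, 11.44000, 10.56000); divide by 12.84000 → v2 = (1.00000, 0.89097, 0.82243)
Requested entry of v2: 264/321 = 0.8224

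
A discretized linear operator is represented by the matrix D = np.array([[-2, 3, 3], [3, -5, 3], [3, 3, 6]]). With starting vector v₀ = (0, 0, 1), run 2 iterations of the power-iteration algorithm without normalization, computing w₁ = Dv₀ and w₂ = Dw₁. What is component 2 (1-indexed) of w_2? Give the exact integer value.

12

w1 = Dv₀ = (3, 3, 6)
w2 = Dw1 = (21, 12, 54)
The requested component of w2 is 12.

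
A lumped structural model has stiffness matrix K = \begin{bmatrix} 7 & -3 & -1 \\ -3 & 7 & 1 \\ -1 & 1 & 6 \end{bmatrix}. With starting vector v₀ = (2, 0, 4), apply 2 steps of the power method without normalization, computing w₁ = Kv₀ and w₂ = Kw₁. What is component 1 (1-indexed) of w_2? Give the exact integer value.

54

w1 = Kv₀ = (10, -2, 22)
w2 = Kw1 = (54, -22, 120)
The requested component of w2 is 54.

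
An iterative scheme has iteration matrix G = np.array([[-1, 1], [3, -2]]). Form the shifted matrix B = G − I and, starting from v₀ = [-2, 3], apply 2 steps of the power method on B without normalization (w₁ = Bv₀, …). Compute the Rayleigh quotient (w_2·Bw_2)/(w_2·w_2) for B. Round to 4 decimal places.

μ ≈ -4.3113

B = G − I has rows (-2, 1); (3, -3)
w1 = Bv₀ = ((-2)·(-2) + 1·3; 3·(-2) + (-3)·3) = (7, -15)
w2 = Bw1 = ((-2)·7 + 1·(-15); 3·7 + (-3)·(-15)) = (-29, 66)
Bw2 = (124, -285)
w2·Bw2 = -22406; w2·w2 = 5197; μ ≈ -22406/5197 = -4.3113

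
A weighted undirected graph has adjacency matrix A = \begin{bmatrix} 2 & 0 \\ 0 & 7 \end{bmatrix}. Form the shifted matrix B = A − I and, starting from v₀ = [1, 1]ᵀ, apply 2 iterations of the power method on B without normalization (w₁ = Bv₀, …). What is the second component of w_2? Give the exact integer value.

36

B = A − I has rows (1, 0); (0, 6)
w1 = Bv₀ = (1·1 + 0·1; 0·1 + 6·1) = (1, 6)
w2 = Bw1 = (1·1 + 0·6; 0·1 + 6·6) = (1, 36)
Requested component of w2: 36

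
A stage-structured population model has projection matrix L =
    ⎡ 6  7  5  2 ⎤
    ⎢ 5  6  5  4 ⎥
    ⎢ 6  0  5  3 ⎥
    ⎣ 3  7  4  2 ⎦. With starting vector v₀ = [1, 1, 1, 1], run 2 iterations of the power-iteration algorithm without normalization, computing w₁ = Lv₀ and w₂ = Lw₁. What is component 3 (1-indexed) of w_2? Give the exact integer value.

238

w1 = Lv₀ = (6·1 + 7·1 + 5·1 + 2·1; 5·1 + 6·1 + 5·1 + 4·1; 6·1 + 0·1 + 5·1 + 3·1; 3·1 + 7·1 + 4·1 + 2·1) = (20, 20, 14, 16)
w2 = Lw1 = (6·20 + 7·20 + 5·14 + 2·16; 5·20 + 6·20 + 5·14 + 4·16; 6·20 + 0·20 + 5·14 + 3·16; 3·20 + 7·20 + 4·14 + 2·16) = (362, 354, 238, 288)
The requested component of w2 is 238.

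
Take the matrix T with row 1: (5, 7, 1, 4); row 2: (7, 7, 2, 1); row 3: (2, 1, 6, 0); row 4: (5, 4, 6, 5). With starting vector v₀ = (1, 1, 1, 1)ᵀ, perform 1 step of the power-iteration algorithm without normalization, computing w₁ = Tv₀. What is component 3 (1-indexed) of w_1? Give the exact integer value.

9

w1 = Tv₀ = (17, 17, 9, 20)
The requested component of w1 is 9.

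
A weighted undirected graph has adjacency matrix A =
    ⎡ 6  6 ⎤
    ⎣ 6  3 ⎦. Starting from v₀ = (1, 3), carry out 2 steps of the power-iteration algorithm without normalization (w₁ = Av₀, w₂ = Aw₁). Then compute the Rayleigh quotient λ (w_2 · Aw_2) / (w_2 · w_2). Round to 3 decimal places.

w1 = Av₀ = (6·1 + 6·3; 6·1 + 3·3) = (24, 15)
w2 = Aw1 = (6·24 + 6·15; 6·24 + 3·15) = (234, 189)
Aw2 = (2538, 1971)
w2·Aw2 = 234·2538 + 189·1971 = 966411; w2·w2 = 234·234 + 189·189 = 90477
λ ≈ 966411/90477 = 10.681

λ ≈ 10.681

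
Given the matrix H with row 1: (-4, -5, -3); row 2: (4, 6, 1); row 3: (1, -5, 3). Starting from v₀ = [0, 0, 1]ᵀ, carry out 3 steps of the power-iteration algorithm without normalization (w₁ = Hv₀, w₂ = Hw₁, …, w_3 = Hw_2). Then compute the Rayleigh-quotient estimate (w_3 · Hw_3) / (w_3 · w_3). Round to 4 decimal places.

w1 = Hv₀ = ((-4)·0 + (-5)·0 + (-3)·1; 4·0 + 6·0 + 1·1; 1·0 + (-5)·0 + 3·1) = (-3, 1, 3)
w2 = Hw1 = ((-4)·(-3) + (-5)·1 + (-3)·3; 4·(-3) + 6·1 + 1·3; 1·(-3) + (-5)·1 + 3·3) = (-2, -3, 1)
w3 = Hw2 = (20, -25, 16)
Hw3 = (-3, -54, 193)
w3·Hw3 = 20·(-3) + (-25)·(-54) + 16·193 = 4378; w3·w3 = 20·20 + (-25)·(-25) + 16·16 = 1281
λ ≈ 4378/1281 = 3.4176

λ ≈ 3.4176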